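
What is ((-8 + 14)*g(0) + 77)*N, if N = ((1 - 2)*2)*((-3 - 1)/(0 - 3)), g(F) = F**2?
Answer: -616/3 ≈ -205.33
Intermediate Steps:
N = -8/3 (N = (-1*2)*(-4/(-3)) = -(-8)*(-1)/3 = -2*4/3 = -8/3 ≈ -2.6667)
((-8 + 14)*g(0) + 77)*N = ((-8 + 14)*0**2 + 77)*(-8/3) = (6*0 + 77)*(-8/3) = (0 + 77)*(-8/3) = 77*(-8/3) = -616/3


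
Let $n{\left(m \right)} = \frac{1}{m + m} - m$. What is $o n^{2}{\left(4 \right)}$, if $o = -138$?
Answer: $- \frac{66309}{32} \approx -2072.2$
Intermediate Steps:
$n{\left(m \right)} = \frac{1}{2 m} - m$
$o n^{2}{\left(4 \right)} = - 138 \left(\frac{1}{2 \cdot 4} - 4\right)^{2} = - 138 \left(\frac{1}{2} \cdot \frac{1}{4} - 4\right)^{2} = - 138 \left(\frac{1}{8} - 4\right)^{2} = - 138 \left(- \frac{31}{8}\right)^{2} = \left(-138\right) \frac{961}{64} = - \frac{66309}{32}$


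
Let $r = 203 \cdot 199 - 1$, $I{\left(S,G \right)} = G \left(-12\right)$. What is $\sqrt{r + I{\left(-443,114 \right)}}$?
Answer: $2 \sqrt{9757} \approx 197.56$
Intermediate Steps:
$I{\left(S,G \right)} = - 12 G$
$r = 40396$ ($r = 40397 - 1 = 40396$)
$\sqrt{r + I{\left(-443,114 \right)}} = \sqrt{40396 - 1368} = \sqrt{39028} = 2 \sqrt{9757}$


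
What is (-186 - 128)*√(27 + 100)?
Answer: -314*√127 ≈ -3538.6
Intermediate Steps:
(-186 - 128)*√(27 + 100) = -314*√127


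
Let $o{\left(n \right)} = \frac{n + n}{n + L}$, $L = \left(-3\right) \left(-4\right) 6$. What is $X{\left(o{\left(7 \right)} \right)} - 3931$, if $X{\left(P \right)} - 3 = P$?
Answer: $- \frac{310298}{79} \approx -3927.8$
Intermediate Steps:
$L = 72$ ($L = 12 \cdot 6 = 72$)
$o{\left(n \right)} = \frac{2 n}{72 + n}$ ($o{\left(n \right)} = \frac{n + n}{n + 72} = \frac{2 n}{72 + n}$)
$X{\left(P \right)} = 3 + P$
$X{\left(o{\left(7 \right)} \right)} - 3931 = \left(3 + 2 \cdot 7 \frac{1}{72 + 7}\right) - 3931 = \left(3 + 2 \cdot 7 \cdot \frac{1}{79}\right) - 3931 = \left(3 + \frac{14}{79}\right) - 3931 = \frac{251}{79} - 3931 = - \frac{310298}{79}$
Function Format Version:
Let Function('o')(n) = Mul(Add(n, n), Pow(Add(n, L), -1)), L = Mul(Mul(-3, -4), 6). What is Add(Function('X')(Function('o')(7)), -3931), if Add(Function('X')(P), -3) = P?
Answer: Rational(-310298, 79) ≈ -3927.8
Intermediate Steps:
L = 72 (L = Mul(12, 6) = 72)
Function('o')(n) = Mul(2, n, Pow(Add(72, n), -1)) (Function('o')(n) = Mul(Add(n, n), Pow(Add(n, 72), -1)) = Mul(Mul(2, n), Pow(Add(72, n), -1)) = Mul(2, n, Pow(Add(72, n), -1)))
Function('X')(P) = Add(3, P)
Add(Function('X')(Function('o')(7)), -3931) = Add(Add(3, Mul(2, 7, Pow(Add(72, 7), -1))), -3931) = Add(Add(3, Mul(2, 7, Pow(79, -1))), -3931) = Add(Add(3, Mul(2, 7, Rational(1, 79))), -3931) = Add(Add(3, Rational(14, 79)), -3931) = Add(Rational(251, 79), -3931) = Rational(-310298, 79)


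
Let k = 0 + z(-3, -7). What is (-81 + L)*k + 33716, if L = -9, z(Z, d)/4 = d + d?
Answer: 38756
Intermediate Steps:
z(Z, d) = 8*d (z(Z, d) = 4*(d + d) = 4*(2*d) = 8*d)
k = -56 (k = 0 + 8*(-7) = 0 - 56 = -56)
(-81 + L)*k + 33716 = (-81 - 9)*(-56) + 33716 = -90*(-56) + 33716 = 5040 + 33716 = 38756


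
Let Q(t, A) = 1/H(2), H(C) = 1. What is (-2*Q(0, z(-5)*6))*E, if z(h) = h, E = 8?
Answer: -16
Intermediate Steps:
Q(t, A) = 1 (Q(t, A) = 1/1 = 1)
(-2*Q(0, z(-5)*6))*E = -2*1*8 = -2*8 = -16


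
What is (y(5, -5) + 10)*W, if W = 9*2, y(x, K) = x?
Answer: 270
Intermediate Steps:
W = 18
(y(5, -5) + 10)*W = (5 + 10)*18 = 15*18 = 270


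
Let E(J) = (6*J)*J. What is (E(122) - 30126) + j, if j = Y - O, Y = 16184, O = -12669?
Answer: 88031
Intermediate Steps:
j = 28853 (j = 16184 - 1*(-12669) = 16184 + 12669 = 28853)
E(J) = 6*J²
(E(122) - 30126) + j = (6*122² - 30126) + 28853 = (6*14884 - 30126) + 28853 = (89304 - 30126) + 28853 = 59178 + 28853 = 88031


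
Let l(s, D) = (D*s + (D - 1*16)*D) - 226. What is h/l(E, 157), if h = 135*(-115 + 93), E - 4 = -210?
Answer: 330/1159 ≈ 0.28473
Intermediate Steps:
E = -206 (E = 4 - 210 = -206)
h = -2970 (h = 135*(-22) = -2970)
l(s, D) = -226 + D*s + D*(-16 + D) (l(s, D) = (D*s + (D - 16)*D) - 226 = (D*s + (-16 + D)*D) - 226 = (D*s + D*(-16 + D)) - 226 = -226 + D*s + D*(-16 + D))
h/l(E, 157) = -2970/(-226 + 157**2 - 16*157 + 157*(-206)) = -2970/(-226 + 24649 - 2512 - 32342) = -2970/(-10431) = -2970*(-1/10431) = 330/1159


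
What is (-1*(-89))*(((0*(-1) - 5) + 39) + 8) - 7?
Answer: 3731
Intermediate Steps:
(-1*(-89))*(((0*(-1) - 5) + 39) + 8) - 7 = 89*(((0 - 5) + 39) + 8) - 7 = 89*((-5 + 39) + 8) - 7 = 89*(34 + 8) - 7 = 89*42 - 7 = 3738 - 7 = 3731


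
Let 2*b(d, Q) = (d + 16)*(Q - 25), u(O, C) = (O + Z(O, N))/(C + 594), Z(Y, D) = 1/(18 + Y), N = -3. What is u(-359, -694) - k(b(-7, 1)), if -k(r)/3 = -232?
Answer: -1180559/1705 ≈ -692.41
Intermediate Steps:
u(O, C) = (O + 1/(18 + O))/(594 + C) (u(O, C) = (O + 1/(18 + O))/(C + 594) = (O + 1/(18 + O))/(594 + C))
b(d, Q) = (-25 + Q)*(16 + d)/2 (b(d, Q) = ((d + 16)*(Q - 25))/2 = ((16 + d)*(-25 + Q))/2 = ((-25 + Q)*(16 + d))/2 = (-25 + Q)*(16 + d)/2)
k(r) = 696 (k(r) = -3*(-232) = 696)
u(-359, -694) - k(b(-7, 1)) = (1 - 359*(18 - 359))/((18 - 359)*(594 - 694)) - 1*696 = (1 - 359*(-341))/(-341*(-100)) - 696 = -1/341*(-1/100)*(1 + 122419) - 696 = -1/341*(-1/100)*122420 - 696 = 6121/1705 - 696 = -1180559/1705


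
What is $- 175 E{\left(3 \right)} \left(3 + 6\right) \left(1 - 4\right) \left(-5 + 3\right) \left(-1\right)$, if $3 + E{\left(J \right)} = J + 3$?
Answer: $28350$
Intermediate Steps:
$E{\left(J \right)} = J$ ($E{\left(J \right)} = -3 + \left(J + 3\right) = -3 + \left(3 + J\right) = J$)
$- 175 E{\left(3 \right)} \left(3 + 6\right) \left(1 - 4\right) \left(-5 + 3\right) \left(-1\right) = - 175 \cdot 3 \left(3 + 6\right) \left(1 - 4\right) \left(-5 + 3\right) \left(-1\right) = - 175 \cdot 3 \cdot 9 \left(-3\right) \left(\left(-2\right) \left(-1\right)\right) = - 175 \cdot 3 \left(-27\right) 2 = - 175 \left(\left(-81\right) 2\right) = \left(-175\right) \left(-162\right) = 28350$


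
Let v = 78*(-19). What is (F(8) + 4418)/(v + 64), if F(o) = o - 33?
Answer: -4393/1418 ≈ -3.0980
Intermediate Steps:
v = -1482
F(o) = -33 + o
(F(8) + 4418)/(v + 64) = ((-33 + 8) + 4418)/(-1482 + 64) = (-25 + 4418)/(-1418) = 4393*(-1/1418) = -4393/1418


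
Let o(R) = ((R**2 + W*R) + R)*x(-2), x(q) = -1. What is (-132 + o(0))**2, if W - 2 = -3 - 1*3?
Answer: 17424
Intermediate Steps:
W = -4 (W = 2 + (-3 - 1*3) = 2 + (-3 - 3) = 2 - 6 = -4)
o(R) = -R**2 + 3*R (o(R) = ((R**2 - 4*R) + R)*(-1) = (R**2 - 3*R)*(-1) = -R**2 + 3*R)
(-132 + o(0))**2 = (-132 + 0*(3 - 1*0))**2 = (-132 + 0*(3 + 0))**2 = (-132 + 0*3)**2 = (-132 + 0)**2 = (-132)**2 = 17424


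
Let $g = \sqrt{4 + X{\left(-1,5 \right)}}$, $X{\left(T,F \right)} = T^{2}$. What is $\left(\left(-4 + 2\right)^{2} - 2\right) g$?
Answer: $2 \sqrt{5} \approx 4.4721$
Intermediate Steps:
$g = \sqrt{5}$ ($g = \sqrt{4 + \left(-1\right)^{2}} = \sqrt{4 + 1} = \sqrt{5} \approx 2.2361$)
$\left(\left(-4 + 2\right)^{2} - 2\right) g = \left(\left(-4 + 2\right)^{2} - 2\right) \sqrt{5} = \left(\left(-2\right)^{2} - 2\right) \sqrt{5} = \left(4 - 2\right) \sqrt{5} = 2 \sqrt{5}$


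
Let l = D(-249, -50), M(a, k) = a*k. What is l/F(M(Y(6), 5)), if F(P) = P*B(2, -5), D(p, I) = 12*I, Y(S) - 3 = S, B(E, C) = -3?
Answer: 40/9 ≈ 4.4444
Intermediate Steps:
Y(S) = 3 + S
F(P) = -3*P (F(P) = P*(-3) = -3*P)
l = -600 (l = 12*(-50) = -600)
l/F(M(Y(6), 5)) = -600*(-1/(15*(3 + 6))) = -600/((-27*5)) = -600/((-3*45)) = -600/(-135) = -600*(-1/135) = 40/9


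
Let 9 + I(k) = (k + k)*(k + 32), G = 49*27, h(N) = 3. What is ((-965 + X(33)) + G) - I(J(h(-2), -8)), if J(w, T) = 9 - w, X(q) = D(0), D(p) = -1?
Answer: -90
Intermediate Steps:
G = 1323
X(q) = -1
I(k) = -9 + 2*k*(32 + k) (I(k) = -9 + (k + k)*(k + 32) = -9 + (2*k)*(32 + k) = -9 + 2*k*(32 + k))
((-965 + X(33)) + G) - I(J(h(-2), -8)) = ((-965 - 1) + 1323) - (-9 + 2*(9 - 1*3)² + 64*(9 - 1*3)) = (-966 + 1323) - (-9 + 2*(9 - 3)² + 64*(9 - 3)) = 357 - (-9 + 2*6² + 64*6) = 357 - (-9 + 2*36 + 384) = 357 - (-9 + 72 + 384) = 357 - 1*447 = 357 - 447 = -90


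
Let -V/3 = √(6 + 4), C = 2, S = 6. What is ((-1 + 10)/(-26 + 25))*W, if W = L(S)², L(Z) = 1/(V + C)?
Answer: -423/3698 - 27*√10/1849 ≈ -0.16056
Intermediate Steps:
V = -3*√10 (V = -3*√(6 + 4) = -3*√10 ≈ -9.4868)
L(Z) = 1/(2 - 3*√10) (L(Z) = 1/(-3*√10 + 2) = 1/(2 - 3*√10))
W = (-1/43 - 3*√10/86)² ≈ 0.017840
((-1 + 10)/(-26 + 25))*W = ((-1 + 10)/(-26 + 25))/(-2 + 3*√10)² = (9/(-1))/(-2 + 3*√10)² = (9*(-1))/(-2 + 3*√10)² = -9/(-2 + 3*√10)²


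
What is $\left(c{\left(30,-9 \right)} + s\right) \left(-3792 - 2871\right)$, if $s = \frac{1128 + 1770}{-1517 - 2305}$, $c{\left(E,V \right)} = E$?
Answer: $- \frac{17730243}{91} \approx -1.9484 \cdot 10^{5}$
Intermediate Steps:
$s = - \frac{69}{91}$ ($s = \frac{2898}{-3822} = 2898 \left(- \frac{1}{3822}\right) = - \frac{69}{91} \approx -0.75824$)
$\left(c{\left(30,-9 \right)} + s\right) \left(-3792 - 2871\right) = \left(30 - \frac{69}{91}\right) \left(-3792 - 2871\right) = \frac{2661}{91} \left(-6663\right) = - \frac{17730243}{91}$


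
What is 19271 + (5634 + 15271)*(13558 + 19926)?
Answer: 700002291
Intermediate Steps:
19271 + (5634 + 15271)*(13558 + 19926) = 19271 + 20905*33484 = 19271 + 699983020 = 700002291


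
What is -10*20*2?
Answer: -400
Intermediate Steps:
-10*20*2 = -200*2 = -400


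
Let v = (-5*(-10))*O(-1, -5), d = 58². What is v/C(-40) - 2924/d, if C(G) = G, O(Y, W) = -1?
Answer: 1281/3364 ≈ 0.38080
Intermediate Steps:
d = 3364
v = -50 (v = -5*(-10)*(-1) = 50*(-1) = -50)
v/C(-40) - 2924/d = -50/(-40) - 2924/3364 = -50*(-1/40) - 2924*1/3364 = 5/4 - 731/841 = 1281/3364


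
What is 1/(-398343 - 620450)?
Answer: -1/1018793 ≈ -9.8155e-7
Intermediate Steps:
1/(-398343 - 620450) = 1/(-1018793) = -1/1018793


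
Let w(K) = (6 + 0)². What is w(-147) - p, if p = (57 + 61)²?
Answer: -13888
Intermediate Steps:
w(K) = 36 (w(K) = 6² = 36)
p = 13924 (p = 118² = 13924)
w(-147) - p = 36 - 1*13924 = 36 - 13924 = -13888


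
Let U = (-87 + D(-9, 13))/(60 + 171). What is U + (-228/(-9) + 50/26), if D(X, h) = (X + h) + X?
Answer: 26885/1001 ≈ 26.858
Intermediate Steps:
D(X, h) = h + 2*X
U = -92/231 (U = (-87 + (13 + 2*(-9)))/(60 + 171) = (-87 + (13 - 18))/231 = (-87 - 5)*(1/231) = -92*1/231 = -92/231 ≈ -0.39827)
U + (-228/(-9) + 50/26) = -92/231 + (-228/(-9) + 50/26) = -92/231 + (-228*(-1/9) + 50*(1/26)) = -92/231 + (76/3 + 25/13) = -92/231 + 1063/39 = 26885/1001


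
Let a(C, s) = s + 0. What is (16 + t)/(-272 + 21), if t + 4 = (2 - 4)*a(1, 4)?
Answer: -4/251 ≈ -0.015936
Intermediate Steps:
a(C, s) = s
t = -12 (t = -4 + (2 - 4)*4 = -4 - 2*4 = -4 - 8 = -12)
(16 + t)/(-272 + 21) = (16 - 12)/(-272 + 21) = 4/(-251) = 4*(-1/251) = -4/251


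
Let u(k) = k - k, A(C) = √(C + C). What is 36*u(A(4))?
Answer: 0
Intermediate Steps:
A(C) = √2*√C (A(C) = √(2*C) = √2*√C)
u(k) = 0
36*u(A(4)) = 36*0 = 0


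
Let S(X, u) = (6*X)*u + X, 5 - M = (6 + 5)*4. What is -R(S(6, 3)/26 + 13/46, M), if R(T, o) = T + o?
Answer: 20531/598 ≈ 34.333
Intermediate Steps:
M = -39 (M = 5 - (6 + 5)*4 = 5 - 11*4 = 5 - 1*44 = 5 - 44 = -39)
S(X, u) = X + 6*X*u (S(X, u) = 6*X*u + X = X + 6*X*u)
-R(S(6, 3)/26 + 13/46, M) = -(((6*(1 + 6*3))/26 + 13/46) - 39) = -(((6*(1 + 18))*(1/26) + 13*(1/46)) - 39) = -(((6*19)*(1/26) + 13/46) - 39) = -((114*(1/26) + 13/46) - 39) = -((57/13 + 13/46) - 39) = -(2791/598 - 39) = -1*(-20531/598) = 20531/598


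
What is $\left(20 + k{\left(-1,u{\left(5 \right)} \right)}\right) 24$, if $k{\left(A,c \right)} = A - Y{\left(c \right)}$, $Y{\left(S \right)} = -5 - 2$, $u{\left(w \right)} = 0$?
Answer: $624$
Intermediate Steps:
$Y{\left(S \right)} = -7$
$k{\left(A,c \right)} = 7 + A$ ($k{\left(A,c \right)} = A - -7 = A + 7 = 7 + A$)
$\left(20 + k{\left(-1,u{\left(5 \right)} \right)}\right) 24 = \left(20 + \left(7 - 1\right)\right) 24 = \left(20 + 6\right) 24 = 26 \cdot 24 = 624$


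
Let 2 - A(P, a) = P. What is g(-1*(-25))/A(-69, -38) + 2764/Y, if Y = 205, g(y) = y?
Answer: 201369/14555 ≈ 13.835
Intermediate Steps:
A(P, a) = 2 - P
g(-1*(-25))/A(-69, -38) + 2764/Y = (-1*(-25))/(2 - 1*(-69)) + 2764/205 = 25/(2 + 69) + 2764*(1/205) = 25/71 + 2764/205 = 201369/14555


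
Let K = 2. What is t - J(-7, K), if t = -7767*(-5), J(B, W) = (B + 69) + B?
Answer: 38780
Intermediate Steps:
J(B, W) = 69 + 2*B (J(B, W) = (69 + B) + B = 69 + 2*B)
t = 38835
t - J(-7, K) = 38835 - (69 + 2*(-7)) = 38835 - (69 - 14) = 38835 - 1*55 = 38835 - 55 = 38780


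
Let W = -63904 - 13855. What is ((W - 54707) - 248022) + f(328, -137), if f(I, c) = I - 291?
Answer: -380451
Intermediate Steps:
f(I, c) = -291 + I
W = -77759
((W - 54707) - 248022) + f(328, -137) = ((-77759 - 54707) - 248022) + (-291 + 328) = (-132466 - 248022) + 37 = -380488 + 37 = -380451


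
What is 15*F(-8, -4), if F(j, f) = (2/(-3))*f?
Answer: 40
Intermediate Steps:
F(j, f) = -2*f/3 (F(j, f) = (2*(-⅓))*f = -2*f/3)
15*F(-8, -4) = 15*(-⅔*(-4)) = 15*(8/3) = 40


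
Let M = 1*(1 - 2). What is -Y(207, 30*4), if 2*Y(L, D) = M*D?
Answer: 60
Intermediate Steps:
M = -1 (M = 1*(-1) = -1)
Y(L, D) = -D/2 (Y(L, D) = (-D)/2 = -D/2)
-Y(207, 30*4) = -(-1)*30*4/2 = -(-1)*120/2 = -1*(-60) = 60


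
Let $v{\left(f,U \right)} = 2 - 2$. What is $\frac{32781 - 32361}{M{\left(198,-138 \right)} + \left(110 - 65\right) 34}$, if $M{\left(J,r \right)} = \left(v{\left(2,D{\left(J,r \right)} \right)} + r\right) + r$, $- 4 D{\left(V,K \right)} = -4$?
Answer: $\frac{70}{209} \approx 0.33493$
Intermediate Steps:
$D{\left(V,K \right)} = 1$ ($D{\left(V,K \right)} = \left(- \frac{1}{4}\right) \left(-4\right) = 1$)
$v{\left(f,U \right)} = 0$ ($v{\left(f,U \right)} = 2 - 2 = 0$)
$M{\left(J,r \right)} = 2 r$ ($M{\left(J,r \right)} = \left(0 + r\right) + r = r + r = 2 r$)
$\frac{32781 - 32361}{M{\left(198,-138 \right)} + \left(110 - 65\right) 34} = \frac{32781 - 32361}{2 \left(-138\right) + \left(110 - 65\right) 34} = \frac{420}{-276 + 45 \cdot 34} = \frac{420}{-276 + 1530} = \frac{420}{1254} = 420 \cdot \frac{1}{1254} = \frac{70}{209}$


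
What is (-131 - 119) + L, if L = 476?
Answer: 226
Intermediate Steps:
(-131 - 119) + L = (-131 - 119) + 476 = -250 + 476 = 226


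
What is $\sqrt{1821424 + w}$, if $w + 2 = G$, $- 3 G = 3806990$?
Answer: $\frac{2 \sqrt{1242957}}{3} \approx 743.25$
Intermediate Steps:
$G = - \frac{3806990}{3}$ ($G = \left(- \frac{1}{3}\right) 3806990 = - \frac{3806990}{3} \approx -1.269 \cdot 10^{6}$)
$w = - \frac{3806996}{3}$ ($w = -2 - \frac{3806990}{3} = - \frac{3806996}{3} \approx -1.269 \cdot 10^{6}$)
$\sqrt{1821424 + w} = \sqrt{1821424 - \frac{3806996}{3}} = \sqrt{\frac{1657276}{3}} = \frac{2 \sqrt{1242957}}{3}$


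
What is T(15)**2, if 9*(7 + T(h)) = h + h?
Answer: 121/9 ≈ 13.444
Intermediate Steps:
T(h) = -7 + 2*h/9 (T(h) = -7 + (h + h)/9 = -7 + (2*h)/9 = -7 + 2*h/9)
T(15)**2 = (-7 + (2/9)*15)**2 = (-7 + 10/3)**2 = (-11/3)**2 = 121/9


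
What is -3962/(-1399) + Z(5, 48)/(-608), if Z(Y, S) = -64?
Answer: 78076/26581 ≈ 2.9373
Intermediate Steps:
-3962/(-1399) + Z(5, 48)/(-608) = -3962/(-1399) - 64/(-608) = -3962*(-1/1399) - 64*(-1/608) = 3962/1399 + 2/19 = 78076/26581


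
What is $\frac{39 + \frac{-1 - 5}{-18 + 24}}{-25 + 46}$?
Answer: $\frac{38}{21} \approx 1.8095$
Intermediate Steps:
$\frac{39 + \frac{-1 - 5}{-18 + 24}}{-25 + 46} = \frac{39 - \frac{6}{6}}{21} = \frac{39 - 1}{21} = \frac{1}{21} \cdot 38 = \frac{38}{21}$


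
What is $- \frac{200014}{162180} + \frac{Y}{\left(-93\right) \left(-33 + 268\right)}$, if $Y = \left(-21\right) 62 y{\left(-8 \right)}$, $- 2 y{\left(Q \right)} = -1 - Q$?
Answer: $- \frac{5495011}{3811230} \approx -1.4418$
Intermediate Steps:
$y{\left(Q \right)} = \frac{1}{2} + \frac{Q}{2}$ ($y{\left(Q \right)} = - \frac{-1 - Q}{2} = \frac{1}{2} + \frac{Q}{2}$)
$Y = 4557$ ($Y = \left(-21\right) 62 \left(\frac{1}{2} + \frac{1}{2} \left(-8\right)\right) = - 1302 \left(\frac{1}{2} - 4\right) = \left(-1302\right) \left(- \frac{7}{2}\right) = 4557$)
$- \frac{200014}{162180} + \frac{Y}{\left(-93\right) \left(-33 + 268\right)} = - \frac{200014}{162180} + \frac{4557}{\left(-93\right) \left(-33 + 268\right)} = \left(-200014\right) \frac{1}{162180} + \frac{4557}{\left(-93\right) 235} = - \frac{100007}{81090} + \frac{4557}{-21855} = - \frac{100007}{81090} + 4557 \left(- \frac{1}{21855}\right) = - \frac{100007}{81090} - \frac{49}{235} = - \frac{5495011}{3811230}$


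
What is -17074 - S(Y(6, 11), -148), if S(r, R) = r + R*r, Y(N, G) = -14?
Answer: -19132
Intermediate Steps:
-17074 - S(Y(6, 11), -148) = -17074 - (-14)*(1 - 148) = -17074 - (-14)*(-147) = -17074 - 1*2058 = -17074 - 2058 = -19132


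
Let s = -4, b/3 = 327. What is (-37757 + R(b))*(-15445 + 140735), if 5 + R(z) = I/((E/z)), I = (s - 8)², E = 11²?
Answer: -50434213820/11 ≈ -4.5849e+9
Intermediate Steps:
b = 981 (b = 3*327 = 981)
E = 121
I = 144 (I = (-4 - 8)² = (-12)² = 144)
R(z) = -5 + 144*z/121 (R(z) = -5 + 144/((121/z)) = -5 + 144*(z/121) = -5 + 144*z/121)
(-37757 + R(b))*(-15445 + 140735) = (-37757 + (-5 + (144/121)*981))*(-15445 + 140735) = (-37757 + (-5 + 141264/121))*125290 = (-37757 + 140659/121)*125290 = -4427938/121*125290 = -50434213820/11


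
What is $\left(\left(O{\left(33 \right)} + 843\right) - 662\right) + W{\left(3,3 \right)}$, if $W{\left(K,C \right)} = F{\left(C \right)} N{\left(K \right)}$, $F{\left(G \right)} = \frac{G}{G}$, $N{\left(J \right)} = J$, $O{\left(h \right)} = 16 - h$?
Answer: $167$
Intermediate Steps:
$F{\left(G \right)} = 1$
$W{\left(K,C \right)} = K$ ($W{\left(K,C \right)} = 1 K = K$)
$\left(\left(O{\left(33 \right)} + 843\right) - 662\right) + W{\left(3,3 \right)} = \left(\left(\left(16 - 33\right) + 843\right) - 662\right) + 3 = \left(\left(-17 + 843\right) - 662\right) + 3 = \left(826 - 662\right) + 3 = 164 + 3 = 167$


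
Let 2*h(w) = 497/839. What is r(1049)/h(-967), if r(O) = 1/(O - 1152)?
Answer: -1678/51191 ≈ -0.032779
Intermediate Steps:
h(w) = 497/1678 (h(w) = (497/839)/2 = (497*(1/839))/2 = (1/2)*(497/839) = 497/1678)
r(O) = 1/(-1152 + O)
r(1049)/h(-967) = 1/((-1152 + 1049)*(497/1678)) = (1678/497)/(-103) = -1/103*1678/497 = -1678/51191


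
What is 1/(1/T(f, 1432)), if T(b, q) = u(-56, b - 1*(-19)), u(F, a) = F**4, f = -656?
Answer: 9834496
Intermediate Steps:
T(b, q) = 9834496 (T(b, q) = (-56)**4 = 9834496)
1/(1/T(f, 1432)) = 1/(1/9834496) = 9834496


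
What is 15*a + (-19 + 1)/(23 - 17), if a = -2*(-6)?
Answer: 177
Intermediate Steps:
a = 12
15*a + (-19 + 1)/(23 - 17) = 15*12 + (-19 + 1)/(23 - 17) = 180 - 18/6 = 180 - 18*⅙ = 180 - 3 = 177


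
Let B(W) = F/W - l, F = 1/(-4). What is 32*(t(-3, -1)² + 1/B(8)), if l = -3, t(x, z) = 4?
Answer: 49664/95 ≈ 522.78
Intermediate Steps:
F = -¼ (F = 1*(-¼) = -¼ ≈ -0.25000)
B(W) = 3 - 1/(4*W) (B(W) = -1/(4*W) - 1*(-3) = -1/(4*W) + 3 = 3 - 1/(4*W))
32*(t(-3, -1)² + 1/B(8)) = 32*(4² + 1/(3 - ¼/8)) = 32*(16 + 1/(3 - ¼*⅛)) = 32*(16 + 1/(3 - 1/32)) = 32*(16 + 1/(95/32)) = 32*(16 + 32/95) = 32*(1552/95) = 49664/95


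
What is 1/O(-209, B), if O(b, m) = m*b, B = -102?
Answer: 1/21318 ≈ 4.6909e-5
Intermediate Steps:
O(b, m) = b*m
1/O(-209, B) = 1/(-209*(-102)) = 1/21318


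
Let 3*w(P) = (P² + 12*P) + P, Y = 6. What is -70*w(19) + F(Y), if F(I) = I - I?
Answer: -42560/3 ≈ -14187.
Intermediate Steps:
F(I) = 0
w(P) = P²/3 + 13*P/3 (w(P) = ((P² + 12*P) + P)/3 = (P² + 13*P)/3 = P²/3 + 13*P/3)
-70*w(19) + F(Y) = -70*19*(13 + 19)/3 + 0 = -70*19*32/3 + 0 = -70*608/3 + 0 = -42560/3 + 0 = -42560/3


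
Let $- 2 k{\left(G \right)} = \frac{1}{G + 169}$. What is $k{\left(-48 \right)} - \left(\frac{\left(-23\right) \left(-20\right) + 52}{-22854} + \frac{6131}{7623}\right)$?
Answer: $- \frac{45644933}{58072014} \approx -0.78601$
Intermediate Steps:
$k{\left(G \right)} = - \frac{1}{2 \left(169 + G\right)}$ ($k{\left(G \right)} = - \frac{1}{2 \left(G + 169\right)} = - \frac{1}{2 \left(169 + G\right)}$)
$k{\left(-48 \right)} - \left(\frac{\left(-23\right) \left(-20\right) + 52}{-22854} + \frac{6131}{7623}\right) = - \frac{1}{338 + 2 \left(-48\right)} - \left(\frac{\left(-23\right) \left(-20\right) + 52}{-22854} + \frac{6131}{7623}\right) = - \frac{1}{338 - 96} - \left(\left(460 + 52\right) \left(- \frac{1}{22854}\right) + 6131 \cdot \frac{1}{7623}\right) = - \frac{1}{242} - \left(512 \left(- \frac{1}{22854}\right) + \frac{6131}{7623}\right) = \left(-1\right) \frac{1}{242} - \left(- \frac{256}{11427} + \frac{6131}{7623}\right) = - \frac{1}{242} - \frac{22702483}{29036007} = - \frac{45644933}{58072014}$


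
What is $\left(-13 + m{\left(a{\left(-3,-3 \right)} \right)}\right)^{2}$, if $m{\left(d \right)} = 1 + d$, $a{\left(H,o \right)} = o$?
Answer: $225$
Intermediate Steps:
$\left(-13 + m{\left(a{\left(-3,-3 \right)} \right)}\right)^{2} = \left(-13 + \left(1 - 3\right)\right)^{2} = \left(-13 - 2\right)^{2} = \left(-15\right)^{2} = 225$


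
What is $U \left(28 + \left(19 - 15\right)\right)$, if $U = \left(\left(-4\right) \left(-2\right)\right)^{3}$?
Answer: $16384$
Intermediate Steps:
$U = 512$ ($U = 8^{3} = 512$)
$U \left(28 + \left(19 - 15\right)\right) = 512 \left(28 + \left(19 - 15\right)\right) = 512 \left(28 + 4\right) = 512 \cdot 32 = 16384$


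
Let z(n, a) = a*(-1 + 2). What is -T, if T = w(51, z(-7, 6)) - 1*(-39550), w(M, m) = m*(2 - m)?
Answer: -39526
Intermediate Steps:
z(n, a) = a (z(n, a) = a*1 = a)
T = 39526 (T = 6*(2 - 1*6) - 1*(-39550) = 6*(2 - 6) + 39550 = 6*(-4) + 39550 = -24 + 39550 = 39526)
-T = -1*39526 = -39526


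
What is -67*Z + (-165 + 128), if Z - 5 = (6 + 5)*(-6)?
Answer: 4050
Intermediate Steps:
Z = -61 (Z = 5 + (6 + 5)*(-6) = 5 + 11*(-6) = 5 - 66 = -61)
-67*Z + (-165 + 128) = -67*(-61) + (-165 + 128) = 4087 - 37 = 4050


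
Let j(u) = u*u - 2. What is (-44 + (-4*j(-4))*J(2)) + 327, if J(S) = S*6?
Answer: -389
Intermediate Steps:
J(S) = 6*S
j(u) = -2 + u² (j(u) = u² - 2 = -2 + u²)
(-44 + (-4*j(-4))*J(2)) + 327 = (-44 + (-4*(-2 + (-4)²))*(6*2)) + 327 = (-44 - 4*(-2 + 16)*12) + 327 = (-44 - 4*14*12) + 327 = (-44 - 56*12) + 327 = (-44 - 672) + 327 = -716 + 327 = -389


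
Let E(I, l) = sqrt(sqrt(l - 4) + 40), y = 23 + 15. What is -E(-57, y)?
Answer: -sqrt(40 + sqrt(34)) ≈ -6.7699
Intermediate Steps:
y = 38
E(I, l) = sqrt(40 + sqrt(-4 + l)) (E(I, l) = sqrt(sqrt(-4 + l) + 40) = sqrt(40 + sqrt(-4 + l)))
-E(-57, y) = -sqrt(40 + sqrt(-4 + 38)) = -sqrt(40 + sqrt(34))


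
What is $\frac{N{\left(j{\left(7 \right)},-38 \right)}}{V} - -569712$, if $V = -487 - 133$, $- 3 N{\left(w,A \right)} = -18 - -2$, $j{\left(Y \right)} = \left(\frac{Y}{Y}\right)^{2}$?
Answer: $\frac{264916076}{465} \approx 5.6971 \cdot 10^{5}$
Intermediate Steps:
$j{\left(Y \right)} = 1$ ($j{\left(Y \right)} = 1^{2} = 1$)
$N{\left(w,A \right)} = \frac{16}{3}$ ($N{\left(w,A \right)} = - \frac{-18 - -2}{3} = - \frac{-18 + 2}{3} = \left(- \frac{1}{3}\right) \left(-16\right) = \frac{16}{3}$)
$V = -620$
$\frac{N{\left(j{\left(7 \right)},-38 \right)}}{V} - -569712 = \frac{16}{3 \left(-620\right)} - -569712 = \frac{16}{3} \left(- \frac{1}{620}\right) + 569712 = - \frac{4}{465} + 569712 = \frac{264916076}{465}$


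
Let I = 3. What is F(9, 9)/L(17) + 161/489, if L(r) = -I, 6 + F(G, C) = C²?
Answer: -12064/489 ≈ -24.671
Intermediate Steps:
F(G, C) = -6 + C²
L(r) = -3 (L(r) = -1*3 = -3)
F(9, 9)/L(17) + 161/489 = (-6 + 9²)/(-3) + 161/489 = (-6 + 81)*(-⅓) + 161*(1/489) = 75*(-⅓) + 161/489 = -25 + 161/489 = -12064/489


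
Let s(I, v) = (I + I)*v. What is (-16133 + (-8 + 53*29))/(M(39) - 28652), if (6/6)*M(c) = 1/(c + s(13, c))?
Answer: 15378012/30170555 ≈ 0.50970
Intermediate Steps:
s(I, v) = 2*I*v (s(I, v) = (2*I)*v = 2*I*v)
M(c) = 1/(27*c) (M(c) = 1/(c + 2*13*c) = 1/(c + 26*c) = 1/(27*c))
(-16133 + (-8 + 53*29))/(M(39) - 28652) = (-16133 + (-8 + 53*29))/((1/27)/39 - 28652) = (-16133 + (-8 + 1537))/((1/27)*(1/39) - 28652) = (-16133 + 1529)/(1/1053 - 28652) = -14604/(-30170555/1053) = -14604*(-1053/30170555) = 15378012/30170555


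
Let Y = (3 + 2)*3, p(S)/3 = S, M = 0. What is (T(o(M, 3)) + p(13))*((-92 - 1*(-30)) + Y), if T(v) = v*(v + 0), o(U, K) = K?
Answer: -2256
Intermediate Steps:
p(S) = 3*S
T(v) = v**2 (T(v) = v*v = v**2)
Y = 15 (Y = 5*3 = 15)
(T(o(M, 3)) + p(13))*((-92 - 1*(-30)) + Y) = (3**2 + 3*13)*((-92 - 1*(-30)) + 15) = (9 + 39)*((-92 + 30) + 15) = 48*(-62 + 15) = 48*(-47) = -2256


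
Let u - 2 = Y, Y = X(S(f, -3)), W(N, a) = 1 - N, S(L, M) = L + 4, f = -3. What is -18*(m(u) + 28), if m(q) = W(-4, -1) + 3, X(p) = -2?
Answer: -648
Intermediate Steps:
S(L, M) = 4 + L
Y = -2
u = 0 (u = 2 - 2 = 0)
m(q) = 8 (m(q) = (1 - 1*(-4)) + 3 = (1 + 4) + 3 = 5 + 3 = 8)
-18*(m(u) + 28) = -18*(8 + 28) = -18*36 = -648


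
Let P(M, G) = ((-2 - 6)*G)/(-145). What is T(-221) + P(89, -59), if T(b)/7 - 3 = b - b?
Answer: 2573/145 ≈ 17.745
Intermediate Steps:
P(M, G) = 8*G/145 (P(M, G) = -8*G*(-1/145) = 8*G/145)
T(b) = 21 (T(b) = 21 + 7*(b - b) = 21 + 7*0 = 21 + 0 = 21)
T(-221) + P(89, -59) = 21 + (8/145)*(-59) = 21 - 472/145 = 2573/145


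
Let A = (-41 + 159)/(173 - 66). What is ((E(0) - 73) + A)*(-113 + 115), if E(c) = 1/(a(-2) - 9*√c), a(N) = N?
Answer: -15493/107 ≈ -144.79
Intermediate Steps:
A = 118/107 ≈ 1.1028
E(c) = 1/(-2 - 9*√c)
((E(0) - 73) + A)*(-113 + 115) = ((-1/(2 + 9*√0) - 73) + 118/107)*(-113 + 115) = ((-1/(2 + 9*0) - 73) + 118/107)*2 = ((-1/(2 + 0) - 73) + 118/107)*2 = ((-1/2 - 73) + 118/107)*2 = ((-1*½ - 73) + 118/107)*2 = ((-½ - 73) + 118/107)*2 = (-147/2 + 118/107)*2 = -15493/214*2 = -15493/107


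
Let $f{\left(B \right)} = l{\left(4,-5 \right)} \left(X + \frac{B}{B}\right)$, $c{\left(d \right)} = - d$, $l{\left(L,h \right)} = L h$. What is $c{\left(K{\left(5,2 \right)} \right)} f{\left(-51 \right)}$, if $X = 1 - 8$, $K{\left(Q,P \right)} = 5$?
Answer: $-600$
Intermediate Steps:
$X = -7$ ($X = 1 - 8 = -7$)
$f{\left(B \right)} = 120$ ($f{\left(B \right)} = 4 \left(-5\right) \left(-7 + \frac{B}{B}\right) = - 20 \left(-7 + 1\right) = \left(-20\right) \left(-6\right) = 120$)
$c{\left(K{\left(5,2 \right)} \right)} f{\left(-51 \right)} = \left(-1\right) 5 \cdot 120 = \left(-5\right) 120 = -600$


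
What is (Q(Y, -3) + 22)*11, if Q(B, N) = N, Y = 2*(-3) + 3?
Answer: 209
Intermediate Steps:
Y = -3 (Y = -6 + 3 = -3)
(Q(Y, -3) + 22)*11 = (-3 + 22)*11 = 19*11 = 209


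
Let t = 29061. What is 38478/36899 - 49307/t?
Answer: -701169835/1072321839 ≈ -0.65388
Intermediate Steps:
38478/36899 - 49307/t = 38478/36899 - 49307/29061 = -701169835/1072321839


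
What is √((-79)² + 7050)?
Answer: √13291 ≈ 115.29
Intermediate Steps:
√((-79)² + 7050) = √(6241 + 7050) = √13291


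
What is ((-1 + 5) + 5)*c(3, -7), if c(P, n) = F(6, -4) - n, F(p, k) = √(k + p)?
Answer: 63 + 9*√2 ≈ 75.728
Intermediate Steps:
c(P, n) = √2 - n (c(P, n) = √(-4 + 6) - n = √2 - n)
((-1 + 5) + 5)*c(3, -7) = ((-1 + 5) + 5)*(√2 - 1*(-7)) = (4 + 5)*(√2 + 7) = 9*(7 + √2) = 63 + 9*√2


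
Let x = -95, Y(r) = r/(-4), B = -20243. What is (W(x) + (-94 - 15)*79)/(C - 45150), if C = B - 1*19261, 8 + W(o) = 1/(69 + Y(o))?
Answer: 3197645/31406634 ≈ 0.10181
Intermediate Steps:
Y(r) = -r/4 (Y(r) = r*(-1/4) = -r/4)
W(o) = -8 + 1/(69 - o/4)
C = -39504 (C = -20243 - 1*19261 = -20243 - 19261 = -39504)
(W(x) + (-94 - 15)*79)/(C - 45150) = (4*(551 - 2*(-95))/(-276 - 95) + (-94 - 15)*79)/(-39504 - 45150) = (4*(551 + 190)/(-371) - 109*79)/(-84654) = (4*(-1/371)*741 - 8611)*(-1/84654) = (-2964/371 - 8611)*(-1/84654) = -3197645/371*(-1/84654) = 3197645/31406634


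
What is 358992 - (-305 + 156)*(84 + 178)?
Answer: 398030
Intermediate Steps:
358992 - (-305 + 156)*(84 + 178) = 358992 - (-149)*262 = 358992 - 1*(-39038) = 358992 + 39038 = 398030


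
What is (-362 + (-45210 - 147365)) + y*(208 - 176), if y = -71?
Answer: -195209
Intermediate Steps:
(-362 + (-45210 - 147365)) + y*(208 - 176) = (-362 + (-45210 - 147365)) - 71*(208 - 176) = (-362 - 192575) - 71*32 = -192937 - 2272 = -195209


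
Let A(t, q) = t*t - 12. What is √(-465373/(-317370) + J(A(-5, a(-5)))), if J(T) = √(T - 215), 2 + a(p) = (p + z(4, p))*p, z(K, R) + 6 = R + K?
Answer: √(147695429010 + 100723716900*I*√202)/317370 ≈ 2.8066 + 2.532*I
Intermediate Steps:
z(K, R) = -6 + K + R (z(K, R) = -6 + (R + K) = -6 + (K + R) = -6 + K + R)
a(p) = -2 + p*(-2 + 2*p) (a(p) = -2 + (p + (-6 + 4 + p))*p = -2 + (p + (-2 + p))*p = -2 + (-2 + 2*p)*p = -2 + p*(-2 + 2*p))
A(t, q) = -12 + t² (A(t, q) = t² - 12 = -12 + t²)
J(T) = √(-215 + T)
√(-465373/(-317370) + J(A(-5, a(-5)))) = √(-465373/(-317370) + √(-215 + (-12 + (-5)²))) = √(-465373*(-1/317370) + √(-215 + (-12 + 25))) = √(465373/317370 + √(-215 + 13)) = √(465373/317370 + √(-202)) = √(465373/317370 + I*√202)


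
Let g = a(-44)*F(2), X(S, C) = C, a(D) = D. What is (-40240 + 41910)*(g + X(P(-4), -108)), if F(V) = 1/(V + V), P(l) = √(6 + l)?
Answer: -198730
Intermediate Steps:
F(V) = 1/(2*V)
g = -11 (g = -22/2 = -44*¼ = -11)
(-40240 + 41910)*(g + X(P(-4), -108)) = (-40240 + 41910)*(-11 - 108) = 1670*(-119) = -198730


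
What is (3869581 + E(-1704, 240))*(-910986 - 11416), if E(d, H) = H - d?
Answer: -3571102403050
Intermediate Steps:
(3869581 + E(-1704, 240))*(-910986 - 11416) = (3869581 + (240 - 1*(-1704)))*(-910986 - 11416) = (3869581 + (240 + 1704))*(-922402) = (3869581 + 1944)*(-922402) = 3871525*(-922402) = -3571102403050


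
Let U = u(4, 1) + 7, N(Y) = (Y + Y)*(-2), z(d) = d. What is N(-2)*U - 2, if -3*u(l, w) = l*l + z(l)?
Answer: ⅔ ≈ 0.66667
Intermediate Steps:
N(Y) = -4*Y (N(Y) = (2*Y)*(-2) = -4*Y)
u(l, w) = -l/3 - l²/3 (u(l, w) = -(l*l + l)/3 = -(l² + l)/3 = -(l + l²)/3 = -l/3 - l²/3)
U = ⅓ (U = (⅓)*4*(-1 - 1*4) + 7 = (⅓)*4*(-1 - 4) + 7 = (⅓)*4*(-5) + 7 = -20/3 + 7 = ⅓ ≈ 0.33333)
N(-2)*U - 2 = -4*(-2)*(⅓) - 2 = 8*(⅓) - 2 = 8/3 - 2 = ⅔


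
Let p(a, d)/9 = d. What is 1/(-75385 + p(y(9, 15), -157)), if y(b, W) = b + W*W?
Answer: -1/76798 ≈ -1.3021e-5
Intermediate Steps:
y(b, W) = b + W²
p(a, d) = 9*d
1/(-75385 + p(y(9, 15), -157)) = 1/(-75385 + 9*(-157)) = 1/(-75385 - 1413) = 1/(-76798) = -1/76798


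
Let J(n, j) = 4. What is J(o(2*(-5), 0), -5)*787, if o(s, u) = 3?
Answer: 3148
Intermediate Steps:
J(o(2*(-5), 0), -5)*787 = 4*787 = 3148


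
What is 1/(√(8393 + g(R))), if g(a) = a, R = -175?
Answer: √8218/8218 ≈ 0.011031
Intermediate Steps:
1/(√(8393 + g(R))) = 1/(√(8393 - 175)) = 1/(√8218) = √8218/8218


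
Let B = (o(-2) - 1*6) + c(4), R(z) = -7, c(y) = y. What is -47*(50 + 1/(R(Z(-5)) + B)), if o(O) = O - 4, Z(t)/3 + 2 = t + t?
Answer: -35203/15 ≈ -2346.9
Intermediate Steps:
Z(t) = -6 + 6*t (Z(t) = -6 + 3*(t + t) = -6 + 3*(2*t) = -6 + 6*t)
o(O) = -4 + O
B = -8 (B = ((-4 - 2) - 1*6) + 4 = (-6 - 6) + 4 = -12 + 4 = -8)
-47*(50 + 1/(R(Z(-5)) + B)) = -47*(50 + 1/(-7 - 8)) = -47*(50 + 1/(-15)) = -47*(50 - 1/15) = -47*749/15 = -35203/15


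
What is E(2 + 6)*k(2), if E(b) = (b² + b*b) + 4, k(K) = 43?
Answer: 5676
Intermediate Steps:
E(b) = 4 + 2*b² (E(b) = (b² + b²) + 4 = 2*b² + 4 = 4 + 2*b²)
E(2 + 6)*k(2) = (4 + 2*(2 + 6)²)*43 = (4 + 2*8²)*43 = (4 + 2*64)*43 = (4 + 128)*43 = 132*43 = 5676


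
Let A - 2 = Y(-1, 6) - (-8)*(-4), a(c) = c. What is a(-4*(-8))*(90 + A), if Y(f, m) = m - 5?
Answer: 1952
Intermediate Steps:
Y(f, m) = -5 + m
A = -29 (A = 2 + ((-5 + 6) - (-8)*(-4)) = 2 + (1 - 1*32) = 2 + (1 - 32) = 2 - 31 = -29)
a(-4*(-8))*(90 + A) = (-4*(-8))*(90 - 29) = 32*61 = 1952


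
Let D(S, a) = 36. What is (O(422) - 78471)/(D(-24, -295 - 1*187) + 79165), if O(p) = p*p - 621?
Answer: 98992/79201 ≈ 1.2499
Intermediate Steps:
O(p) = -621 + p² (O(p) = p² - 621 = -621 + p²)
(O(422) - 78471)/(D(-24, -295 - 1*187) + 79165) = ((-621 + 422²) - 78471)/(36 + 79165) = ((-621 + 178084) - 78471)/79201 = (177463 - 78471)*(1/79201) = 98992*(1/79201) = 98992/79201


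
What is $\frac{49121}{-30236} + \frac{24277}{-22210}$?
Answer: $- \frac{912508391}{335770780} \approx -2.7177$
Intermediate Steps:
$\frac{49121}{-30236} + \frac{24277}{-22210} = 49121 \left(- \frac{1}{30236}\right) + 24277 \left(- \frac{1}{22210}\right) = - \frac{49121}{30236} - \frac{24277}{22210} = - \frac{912508391}{335770780}$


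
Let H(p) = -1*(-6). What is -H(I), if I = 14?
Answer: -6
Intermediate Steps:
H(p) = 6
-H(I) = -1*6 = -6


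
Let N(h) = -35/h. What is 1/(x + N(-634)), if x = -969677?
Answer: -634/614775183 ≈ -1.0313e-6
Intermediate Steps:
1/(x + N(-634)) = 1/(-969677 - 35/(-634)) = 1/(-969677 - 35*(-1/634)) = 1/(-969677 + 35/634) = 1/(-614775183/634) = -634/614775183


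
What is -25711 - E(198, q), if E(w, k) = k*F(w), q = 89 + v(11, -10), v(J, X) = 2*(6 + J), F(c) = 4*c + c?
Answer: -147481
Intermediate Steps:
F(c) = 5*c
v(J, X) = 12 + 2*J
q = 123 (q = 89 + (12 + 2*11) = 89 + (12 + 22) = 89 + 34 = 123)
E(w, k) = 5*k*w (E(w, k) = k*(5*w) = 5*k*w)
-25711 - E(198, q) = -25711 - 5*123*198 = -25711 - 1*121770 = -25711 - 121770 = -147481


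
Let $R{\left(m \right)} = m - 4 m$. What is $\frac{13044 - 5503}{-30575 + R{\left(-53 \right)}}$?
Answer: $- \frac{7541}{30416} \approx -0.24793$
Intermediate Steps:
$R{\left(m \right)} = - 3 m$
$\frac{13044 - 5503}{-30575 + R{\left(-53 \right)}} = \frac{13044 - 5503}{-30575 - -159} = \frac{13044 - 5503}{-30575 + 159} = \frac{7541}{-30416} = 7541 \left(- \frac{1}{30416}\right) = - \frac{7541}{30416}$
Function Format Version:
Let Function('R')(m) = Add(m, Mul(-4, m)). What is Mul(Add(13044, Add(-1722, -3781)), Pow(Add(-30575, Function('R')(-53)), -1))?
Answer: Rational(-7541, 30416) ≈ -0.24793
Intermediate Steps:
Function('R')(m) = Mul(-3, m)
Mul(Add(13044, Add(-1722, -3781)), Pow(Add(-30575, Function('R')(-53)), -1)) = Mul(Add(13044, Add(-1722, -3781)), Pow(Add(-30575, Mul(-3, -53)), -1)) = Mul(Add(13044, -5503), Pow(Add(-30575, 159), -1)) = Mul(7541, Pow(-30416, -1)) = Mul(7541, Rational(-1, 30416)) = Rational(-7541, 30416)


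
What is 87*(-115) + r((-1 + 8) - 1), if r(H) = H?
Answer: -9999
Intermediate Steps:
87*(-115) + r((-1 + 8) - 1) = 87*(-115) + ((-1 + 8) - 1) = -10005 + (7 - 1) = -10005 + 6 = -9999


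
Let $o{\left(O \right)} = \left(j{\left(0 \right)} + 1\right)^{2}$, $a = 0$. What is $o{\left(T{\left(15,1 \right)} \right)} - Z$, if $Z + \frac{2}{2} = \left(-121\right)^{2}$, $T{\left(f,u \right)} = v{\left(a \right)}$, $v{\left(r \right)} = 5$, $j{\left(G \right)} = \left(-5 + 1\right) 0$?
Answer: $-14639$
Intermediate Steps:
$j{\left(G \right)} = 0$ ($j{\left(G \right)} = \left(-4\right) 0 = 0$)
$T{\left(f,u \right)} = 5$
$o{\left(O \right)} = 1$ ($o{\left(O \right)} = \left(0 + 1\right)^{2} = 1^{2} = 1$)
$Z = 14640$ ($Z = -1 + \left(-121\right)^{2} = -1 + 14641 = 14640$)
$o{\left(T{\left(15,1 \right)} \right)} - Z = 1 - 14640 = -14639$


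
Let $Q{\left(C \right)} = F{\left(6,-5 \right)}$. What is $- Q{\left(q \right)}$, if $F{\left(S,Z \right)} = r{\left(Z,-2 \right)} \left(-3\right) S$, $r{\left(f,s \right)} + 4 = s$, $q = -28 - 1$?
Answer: $-108$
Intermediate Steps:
$q = -29$
$r{\left(f,s \right)} = -4 + s$
$F{\left(S,Z \right)} = 18 S$ ($F{\left(S,Z \right)} = \left(-4 - 2\right) \left(-3\right) S = \left(-6\right) \left(-3\right) S = 18 S$)
$Q{\left(C \right)} = 108$ ($Q{\left(C \right)} = 18 \cdot 6 = 108$)
$- Q{\left(q \right)} = \left(-1\right) 108 = -108$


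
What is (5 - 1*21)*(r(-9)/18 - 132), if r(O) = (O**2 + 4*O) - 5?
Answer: 18688/9 ≈ 2076.4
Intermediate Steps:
r(O) = -5 + O**2 + 4*O
(5 - 1*21)*(r(-9)/18 - 132) = (5 - 1*21)*((-5 + (-9)**2 + 4*(-9))/18 - 132) = (5 - 21)*((-5 + 81 - 36)*(1/18) - 132) = -16*(40*(1/18) - 132) = -16*(20/9 - 132) = -16*(-1168/9) = 18688/9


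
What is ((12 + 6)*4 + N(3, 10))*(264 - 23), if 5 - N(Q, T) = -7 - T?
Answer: 22654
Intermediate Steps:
N(Q, T) = 12 + T (N(Q, T) = 5 - (-7 - T) = 5 + (7 + T) = 12 + T)
((12 + 6)*4 + N(3, 10))*(264 - 23) = ((12 + 6)*4 + (12 + 10))*(264 - 23) = (18*4 + 22)*241 = (72 + 22)*241 = 94*241 = 22654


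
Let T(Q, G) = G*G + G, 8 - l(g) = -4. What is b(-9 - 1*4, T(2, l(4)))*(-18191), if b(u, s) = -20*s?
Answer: 56755920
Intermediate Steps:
l(g) = 12 (l(g) = 8 - 1*(-4) = 8 + 4 = 12)
T(Q, G) = G + G**2 (T(Q, G) = G**2 + G = G + G**2)
b(-9 - 1*4, T(2, l(4)))*(-18191) = -240*(1 + 12)*(-18191) = -240*13*(-18191) = -20*156*(-18191) = -3120*(-18191) = 56755920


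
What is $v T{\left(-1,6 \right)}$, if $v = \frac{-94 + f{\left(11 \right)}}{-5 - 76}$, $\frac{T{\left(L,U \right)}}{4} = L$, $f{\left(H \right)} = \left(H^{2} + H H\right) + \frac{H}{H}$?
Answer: $\frac{596}{81} \approx 7.358$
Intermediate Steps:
$f{\left(H \right)} = 1 + 2 H^{2}$ ($f{\left(H \right)} = \left(H^{2} + H^{2}\right) + 1 = 2 H^{2} + 1 = 1 + 2 H^{2}$)
$T{\left(L,U \right)} = 4 L$
$v = - \frac{149}{81}$ ($v = \frac{-94 + \left(1 + 2 \cdot 11^{2}\right)}{-5 - 76} = \frac{-94 + \left(1 + 2 \cdot 121\right)}{-81} = \left(-94 + \left(1 + 242\right)\right) \left(- \frac{1}{81}\right) = \left(-94 + 243\right) \left(- \frac{1}{81}\right) = 149 \left(- \frac{1}{81}\right) = - \frac{149}{81} \approx -1.8395$)
$v T{\left(-1,6 \right)} = - \frac{149 \cdot 4 \left(-1\right)}{81} = \left(- \frac{149}{81}\right) \left(-4\right) = \frac{596}{81}$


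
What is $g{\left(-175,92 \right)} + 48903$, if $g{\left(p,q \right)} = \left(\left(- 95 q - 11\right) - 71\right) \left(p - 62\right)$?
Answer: $2139717$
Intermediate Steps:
$g{\left(p,q \right)} = \left(-82 - 95 q\right) \left(-62 + p\right)$ ($g{\left(p,q \right)} = \left(\left(-11 - 95 q\right) - 71\right) \left(-62 + p\right) = \left(-82 - 95 q\right) \left(-62 + p\right)$)
$g{\left(-175,92 \right)} + 48903 = \left(5084 - -14350 + 5890 \cdot 92 - \left(-16625\right) 92\right) + 48903 = \left(5084 + 14350 + 541880 + 1529500\right) + 48903 = 2090814 + 48903 = 2139717$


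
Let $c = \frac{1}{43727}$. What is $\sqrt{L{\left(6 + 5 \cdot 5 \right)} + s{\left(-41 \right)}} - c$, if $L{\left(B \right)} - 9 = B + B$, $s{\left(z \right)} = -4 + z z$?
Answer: $- \frac{1}{43727} + 2 \sqrt{437} \approx 41.809$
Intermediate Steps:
$s{\left(z \right)} = -4 + z^{2}$
$L{\left(B \right)} = 9 + 2 B$ ($L{\left(B \right)} = 9 + \left(B + B\right) = 9 + 2 B$)
$c = \frac{1}{43727} \approx 2.2869 \cdot 10^{-5}$
$\sqrt{L{\left(6 + 5 \cdot 5 \right)} + s{\left(-41 \right)}} - c = \sqrt{\left(9 + 2 \left(6 + 5 \cdot 5\right)\right) - \left(4 - \left(-41\right)^{2}\right)} - \frac{1}{43727} = \sqrt{\left(9 + 2 \left(6 + 25\right)\right) + \left(-4 + 1681\right)} - \frac{1}{43727} = \sqrt{\left(9 + 2 \cdot 31\right) + 1677} - \frac{1}{43727} = \sqrt{\left(9 + 62\right) + 1677} - \frac{1}{43727} = \sqrt{71 + 1677} - \frac{1}{43727} = \sqrt{1748} - \frac{1}{43727} = 2 \sqrt{437} - \frac{1}{43727} = - \frac{1}{43727} + 2 \sqrt{437}$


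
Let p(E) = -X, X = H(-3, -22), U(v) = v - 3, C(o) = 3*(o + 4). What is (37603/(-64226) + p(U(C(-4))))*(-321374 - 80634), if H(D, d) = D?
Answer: -31170695300/32113 ≈ -9.7066e+5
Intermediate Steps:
C(o) = 12 + 3*o (C(o) = 3*(4 + o) = 12 + 3*o)
U(v) = -3 + v
X = -3
p(E) = 3 (p(E) = -1*(-3) = 3)
(37603/(-64226) + p(U(C(-4))))*(-321374 - 80634) = (37603/(-64226) + 3)*(-321374 - 80634) = (37603*(-1/64226) + 3)*(-402008) = (-37603/64226 + 3)*(-402008) = (155075/64226)*(-402008) = -31170695300/32113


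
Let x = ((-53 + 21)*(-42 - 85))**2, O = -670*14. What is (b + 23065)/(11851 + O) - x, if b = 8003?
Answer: -40811242148/2471 ≈ -1.6516e+7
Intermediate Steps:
O = -9380
x = 16516096 (x = (-32*(-127))**2 = 4064**2 = 16516096)
(b + 23065)/(11851 + O) - x = (8003 + 23065)/(11851 - 9380) - 1*16516096 = 31068/2471 - 16516096 = -40811242148/2471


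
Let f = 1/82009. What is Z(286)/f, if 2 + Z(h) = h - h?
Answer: -164018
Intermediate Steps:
Z(h) = -2 (Z(h) = -2 + (h - h) = -2 + 0 = -2)
f = 1/82009 ≈ 1.2194e-5
Z(286)/f = -2/1/82009 = -2*82009 = -164018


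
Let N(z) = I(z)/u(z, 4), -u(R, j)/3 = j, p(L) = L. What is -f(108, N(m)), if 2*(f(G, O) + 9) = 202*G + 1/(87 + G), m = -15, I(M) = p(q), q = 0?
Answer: -4250611/390 ≈ -10899.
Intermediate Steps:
u(R, j) = -3*j
I(M) = 0
N(z) = 0 (N(z) = 0/((-3*4)) = 0/(-12) = 0*(-1/12) = 0)
f(G, O) = -9 + 1/(2*(87 + G)) + 101*G (f(G, O) = -9 + (202*G + 1/(87 + G))/2 = -9 + (1/(87 + G) + 202*G)/2 = -9 + (1/(2*(87 + G)) + 101*G) = -9 + 1/(2*(87 + G)) + 101*G)
-f(108, N(m)) = -(-1565 + 202*108² + 17556*108)/(2*(87 + 108)) = -(-1565 + 202*11664 + 1896048)/(2*195) = -(-1565 + 2356128 + 1896048)/(2*195) = -4250611/(2*195) = -1*4250611/390 = -4250611/390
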